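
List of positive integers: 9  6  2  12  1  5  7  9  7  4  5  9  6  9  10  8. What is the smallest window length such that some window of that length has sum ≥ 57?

add 9: running sum 9 < 57
add 6: running sum 15 < 57
add 2: running sum 17 < 57
add 12: running sum 29 < 57
add 1: running sum 30 < 57
add 5: running sum 35 < 57
add 7: running sum 42 < 57
add 9: running sum 51 < 57
add 7: shortest ending here [9, 6, 2, 12, 1, 5, 7, 9, 7] sum 58, len 9
add 4: shortest ending here [9, 6, 2, 12, 1, 5, 7, 9, 7, 4] sum 62, len 10
add 5: shortest ending here [6, 2, 12, 1, 5, 7, 9, 7, 4, 5] sum 58, len 10
add 9: shortest ending here [12, 1, 5, 7, 9, 7, 4, 5, 9] sum 59, len 9
add 6: shortest ending here [12, 1, 5, 7, 9, 7, 4, 5, 9, 6] sum 65, len 10
add 9: shortest ending here [5, 7, 9, 7, 4, 5, 9, 6, 9] sum 61, len 9
add 10: shortest ending here [9, 7, 4, 5, 9, 6, 9, 10] sum 59, len 8
add 8: shortest ending here [7, 4, 5, 9, 6, 9, 10, 8] sum 58, len 8
Shortest qualifying length: 8.

8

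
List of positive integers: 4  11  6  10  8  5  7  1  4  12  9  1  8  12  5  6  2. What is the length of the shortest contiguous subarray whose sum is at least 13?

Extend right; whenever the sum reaches 13, record the length and shrink from the left:
add 4: running sum 4 < 13
add 11: shortest ending here [4, 11] sum 15, len 2
add 6: shortest ending here [11, 6] sum 17, len 2
add 10: shortest ending here [6, 10] sum 16, len 2
add 8: shortest ending here [10, 8] sum 18, len 2
add 5: shortest ending here [8, 5] sum 13, len 2
add 7: shortest ending here [8, 5, 7] sum 20, len 3
add 1: shortest ending here [5, 7, 1] sum 13, len 3
add 4: shortest ending here [5, 7, 1, 4] sum 17, len 4
add 12: shortest ending here [4, 12] sum 16, len 2
add 9: shortest ending here [12, 9] sum 21, len 2
add 1: shortest ending here [12, 9, 1] sum 22, len 3
add 8: shortest ending here [9, 1, 8] sum 18, len 3
add 12: shortest ending here [8, 12] sum 20, len 2
add 5: shortest ending here [12, 5] sum 17, len 2
add 6: shortest ending here [12, 5, 6] sum 23, len 3
add 2: shortest ending here [5, 6, 2] sum 13, len 3
Shortest qualifying length: 2.

2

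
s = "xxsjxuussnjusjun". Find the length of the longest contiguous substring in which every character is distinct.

4

[x] len 1
[x] len 1
[x, s] len 2
[x, s, j] len 3
[s, j, x] len 3
[s, j, x, u] len 4
[u] len 1
[u, s] len 2
[s] len 1
[s, n] len 2
[s, n, j] len 3
[s, n, j, u] len 4
[n, j, u, s] len 4
[u, s, j] len 3
[s, j, u] len 3
[s, j, u, n] len 4
Longest all-distinct length: 4.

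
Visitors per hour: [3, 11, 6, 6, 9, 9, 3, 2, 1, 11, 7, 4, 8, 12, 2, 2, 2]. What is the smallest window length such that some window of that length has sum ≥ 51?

9

Extend right; whenever the sum reaches 51, record the length and shrink from the left:
add 3: running sum 3 < 51
add 11: running sum 14 < 51
add 6: running sum 20 < 51
add 6: running sum 26 < 51
add 9: running sum 35 < 51
add 9: running sum 44 < 51
add 3: running sum 47 < 51
add 2: running sum 49 < 51
add 1: running sum 50 < 51
add 11: shortest ending here [11, 6, 6, 9, 9, 3, 2, 1, 11] sum 58, len 9
add 7: shortest ending here [6, 6, 9, 9, 3, 2, 1, 11, 7] sum 54, len 9
add 4: shortest ending here [6, 9, 9, 3, 2, 1, 11, 7, 4] sum 52, len 9
add 8: shortest ending here [9, 9, 3, 2, 1, 11, 7, 4, 8] sum 54, len 9
add 12: shortest ending here [9, 3, 2, 1, 11, 7, 4, 8, 12] sum 57, len 9
add 2: shortest ending here [9, 3, 2, 1, 11, 7, 4, 8, 12, 2] sum 59, len 10
add 2: shortest ending here [3, 2, 1, 11, 7, 4, 8, 12, 2, 2] sum 52, len 10
add 2: shortest ending here [2, 1, 11, 7, 4, 8, 12, 2, 2, 2] sum 51, len 10
Shortest qualifying length: 9.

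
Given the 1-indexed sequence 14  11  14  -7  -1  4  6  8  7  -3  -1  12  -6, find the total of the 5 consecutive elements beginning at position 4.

10

Elements at indices 4..8: -7, -1, 4, 6, 8
sum(-7, -1, 4, 6, 8) = 10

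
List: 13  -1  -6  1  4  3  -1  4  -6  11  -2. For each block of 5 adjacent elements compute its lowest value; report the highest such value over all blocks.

-1

[13, -1, -6, 1, 4] → min -6
[-1, -6, 1, 4, 3] → min -6
[-6, 1, 4, 3, -1] → min -6
[1, 4, 3, -1, 4] → min -1
[4, 3, -1, 4, -6] → min -6
[3, -1, 4, -6, 11] → min -6
[-1, 4, -6, 11, -2] → min -6
Highest of these is -1.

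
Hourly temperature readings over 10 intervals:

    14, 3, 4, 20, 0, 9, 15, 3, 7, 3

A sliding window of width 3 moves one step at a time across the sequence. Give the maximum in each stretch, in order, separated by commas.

Sliding a size-3 window across the 10 values:
[14, 3, 4] → max 14
[3, 4, 20] → max 20
[4, 20, 0] → max 20
[20, 0, 9] → max 20
[0, 9, 15] → max 15
[9, 15, 3] → max 15
[15, 3, 7] → max 15
[3, 7, 3] → max 7

14, 20, 20, 20, 15, 15, 15, 7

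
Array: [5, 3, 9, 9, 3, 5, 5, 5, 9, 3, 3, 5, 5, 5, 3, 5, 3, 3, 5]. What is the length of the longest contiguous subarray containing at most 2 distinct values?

[5] 1 distinct, len 1
[5, 3] 2 distinct, len 2
[3, 9] 2 distinct, len 2
[3, 9, 9] 2 distinct, len 3
[3, 9, 9, 3] 2 distinct, len 4
[3, 5] 2 distinct, len 2
[3, 5, 5] 2 distinct, len 3
[3, 5, 5, 5] 2 distinct, len 4
[5, 5, 5, 9] 2 distinct, len 4
[9, 3] 2 distinct, len 2
[9, 3, 3] 2 distinct, len 3
[3, 3, 5] 2 distinct, len 3
[3, 3, 5, 5] 2 distinct, len 4
[3, 3, 5, 5, 5] 2 distinct, len 5
[3, 3, 5, 5, 5, 3] 2 distinct, len 6
[3, 3, 5, 5, 5, 3, 5] 2 distinct, len 7
[3, 3, 5, 5, 5, 3, 5, 3] 2 distinct, len 8
[3, 3, 5, 5, 5, 3, 5, 3, 3] 2 distinct, len 9
[3, 3, 5, 5, 5, 3, 5, 3, 3, 5] 2 distinct, len 10
Longest length with ≤2 distinct: 10.

10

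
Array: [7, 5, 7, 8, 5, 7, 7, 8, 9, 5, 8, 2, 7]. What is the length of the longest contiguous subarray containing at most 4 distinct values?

11

[7] 1 distinct, len 1
[7, 5] 2 distinct, len 2
[7, 5, 7] 2 distinct, len 3
[7, 5, 7, 8] 3 distinct, len 4
[7, 5, 7, 8, 5] 3 distinct, len 5
[7, 5, 7, 8, 5, 7] 3 distinct, len 6
[7, 5, 7, 8, 5, 7, 7] 3 distinct, len 7
[7, 5, 7, 8, 5, 7, 7, 8] 3 distinct, len 8
[7, 5, 7, 8, 5, 7, 7, 8, 9] 4 distinct, len 9
[7, 5, 7, 8, 5, 7, 7, 8, 9, 5] 4 distinct, len 10
[7, 5, 7, 8, 5, 7, 7, 8, 9, 5, 8] 4 distinct, len 11
[8, 9, 5, 8, 2] 4 distinct, len 5
[5, 8, 2, 7] 4 distinct, len 4
Longest length with ≤4 distinct: 11.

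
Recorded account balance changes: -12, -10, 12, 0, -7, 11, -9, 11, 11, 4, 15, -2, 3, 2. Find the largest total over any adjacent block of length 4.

[-12, -10, 12, 0] → sum -10
[-10, 12, 0, -7] → sum -5
[12, 0, -7, 11] → sum 16
[0, -7, 11, -9] → sum -5
[-7, 11, -9, 11] → sum 6
[11, -9, 11, 11] → sum 24
[-9, 11, 11, 4] → sum 17
[11, 11, 4, 15] → sum 41
[11, 4, 15, -2] → sum 28
[4, 15, -2, 3] → sum 20
[15, -2, 3, 2] → sum 18
Largest of these is 41.

41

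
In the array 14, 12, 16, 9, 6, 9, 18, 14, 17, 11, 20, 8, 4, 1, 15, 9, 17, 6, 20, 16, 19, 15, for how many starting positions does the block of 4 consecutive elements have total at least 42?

14 12 16 9 → sum 51  ≥ 42 ✓
12 16 9 6 → sum 43  ≥ 42 ✓
16 9 6 9 → sum 40
9 6 9 18 → sum 42  ≥ 42 ✓
6 9 18 14 → sum 47  ≥ 42 ✓
9 18 14 17 → sum 58  ≥ 42 ✓
18 14 17 11 → sum 60  ≥ 42 ✓
14 17 11 20 → sum 62  ≥ 42 ✓
17 11 20 8 → sum 56  ≥ 42 ✓
11 20 8 4 → sum 43  ≥ 42 ✓
20 8 4 1 → sum 33
8 4 1 15 → sum 28
4 1 15 9 → sum 29
1 15 9 17 → sum 42  ≥ 42 ✓
15 9 17 6 → sum 47  ≥ 42 ✓
9 17 6 20 → sum 52  ≥ 42 ✓
17 6 20 16 → sum 59  ≥ 42 ✓
6 20 16 19 → sum 61  ≥ 42 ✓
20 16 19 15 → sum 70  ≥ 42 ✓
15 windows satisfy the condition.

15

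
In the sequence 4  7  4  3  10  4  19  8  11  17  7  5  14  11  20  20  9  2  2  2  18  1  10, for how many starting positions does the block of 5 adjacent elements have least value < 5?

12

[4, 7, 4, 3, 10] → min 3  < 5 ✓
[7, 4, 3, 10, 4] → min 3  < 5 ✓
[4, 3, 10, 4, 19] → min 3  < 5 ✓
[3, 10, 4, 19, 8] → min 3  < 5 ✓
[10, 4, 19, 8, 11] → min 4  < 5 ✓
[4, 19, 8, 11, 17] → min 4  < 5 ✓
[19, 8, 11, 17, 7] → min 7
[8, 11, 17, 7, 5] → min 5
[11, 17, 7, 5, 14] → min 5
[17, 7, 5, 14, 11] → min 5
[7, 5, 14, 11, 20] → min 5
[5, 14, 11, 20, 20] → min 5
[14, 11, 20, 20, 9] → min 9
[11, 20, 20, 9, 2] → min 2  < 5 ✓
[20, 20, 9, 2, 2] → min 2  < 5 ✓
[20, 9, 2, 2, 2] → min 2  < 5 ✓
[9, 2, 2, 2, 18] → min 2  < 5 ✓
[2, 2, 2, 18, 1] → min 1  < 5 ✓
[2, 2, 18, 1, 10] → min 1  < 5 ✓
12 windows satisfy the condition.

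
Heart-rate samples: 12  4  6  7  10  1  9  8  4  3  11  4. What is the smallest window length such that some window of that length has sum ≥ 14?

Extend right; whenever the sum reaches 14, record the length and shrink from the left:
add 12: running sum 12 < 14
add 4: shortest ending here [12, 4] sum 16, len 2
add 6: shortest ending here [12, 4, 6] sum 22, len 3
add 7: shortest ending here [4, 6, 7] sum 17, len 3
add 10: shortest ending here [7, 10] sum 17, len 2
add 1: shortest ending here [7, 10, 1] sum 18, len 3
add 9: shortest ending here [10, 1, 9] sum 20, len 3
add 8: shortest ending here [9, 8] sum 17, len 2
add 4: shortest ending here [9, 8, 4] sum 21, len 3
add 3: shortest ending here [8, 4, 3] sum 15, len 3
add 11: shortest ending here [3, 11] sum 14, len 2
add 4: shortest ending here [11, 4] sum 15, len 2
Shortest qualifying length: 2.

2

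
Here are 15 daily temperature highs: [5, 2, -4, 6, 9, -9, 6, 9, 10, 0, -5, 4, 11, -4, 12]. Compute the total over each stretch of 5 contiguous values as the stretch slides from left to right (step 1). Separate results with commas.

(5, 2, -4, 6, 9) → sum 18
(2, -4, 6, 9, -9) → sum 4
(-4, 6, 9, -9, 6) → sum 8
(6, 9, -9, 6, 9) → sum 21
(9, -9, 6, 9, 10) → sum 25
(-9, 6, 9, 10, 0) → sum 16
(6, 9, 10, 0, -5) → sum 20
(9, 10, 0, -5, 4) → sum 18
(10, 0, -5, 4, 11) → sum 20
(0, -5, 4, 11, -4) → sum 6
(-5, 4, 11, -4, 12) → sum 18

18, 4, 8, 21, 25, 16, 20, 18, 20, 6, 18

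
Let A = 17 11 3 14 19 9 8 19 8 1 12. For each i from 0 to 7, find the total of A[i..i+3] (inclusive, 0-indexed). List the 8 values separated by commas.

(17, 11, 3, 14) → sum 45
(11, 3, 14, 19) → sum 47
(3, 14, 19, 9) → sum 45
(14, 19, 9, 8) → sum 50
(19, 9, 8, 19) → sum 55
(9, 8, 19, 8) → sum 44
(8, 19, 8, 1) → sum 36
(19, 8, 1, 12) → sum 40

45, 47, 45, 50, 55, 44, 36, 40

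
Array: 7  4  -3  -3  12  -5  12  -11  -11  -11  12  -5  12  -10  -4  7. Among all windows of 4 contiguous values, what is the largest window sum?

Each size-4 window and its sum:
(7, 4, -3, -3) → sum 5
(4, -3, -3, 12) → sum 10
(-3, -3, 12, -5) → sum 1
(-3, 12, -5, 12) → sum 16
(12, -5, 12, -11) → sum 8
(-5, 12, -11, -11) → sum -15
(12, -11, -11, -11) → sum -21
(-11, -11, -11, 12) → sum -21
(-11, -11, 12, -5) → sum -15
(-11, 12, -5, 12) → sum 8
(12, -5, 12, -10) → sum 9
(-5, 12, -10, -4) → sum -7
(12, -10, -4, 7) → sum 5
Largest of these is 16.

16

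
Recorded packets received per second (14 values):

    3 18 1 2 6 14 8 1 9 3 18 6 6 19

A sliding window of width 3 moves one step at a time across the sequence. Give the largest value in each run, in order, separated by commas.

18, 18, 6, 14, 14, 14, 9, 9, 18, 18, 18, 19

(3, 18, 1) → max 18
(18, 1, 2) → max 18
(1, 2, 6) → max 6
(2, 6, 14) → max 14
(6, 14, 8) → max 14
(14, 8, 1) → max 14
(8, 1, 9) → max 9
(1, 9, 3) → max 9
(9, 3, 18) → max 18
(3, 18, 6) → max 18
(18, 6, 6) → max 18
(6, 6, 19) → max 19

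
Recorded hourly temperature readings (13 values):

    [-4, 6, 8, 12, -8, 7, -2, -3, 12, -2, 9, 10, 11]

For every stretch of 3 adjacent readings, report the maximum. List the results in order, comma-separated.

8, 12, 12, 12, 7, 7, 12, 12, 12, 10, 11

Sliding a size-3 window across the 13 values:
[-4, 6, 8] → max 8
[6, 8, 12] → max 12
[8, 12, -8] → max 12
[12, -8, 7] → max 12
[-8, 7, -2] → max 7
[7, -2, -3] → max 7
[-2, -3, 12] → max 12
[-3, 12, -2] → max 12
[12, -2, 9] → max 12
[-2, 9, 10] → max 10
[9, 10, 11] → max 11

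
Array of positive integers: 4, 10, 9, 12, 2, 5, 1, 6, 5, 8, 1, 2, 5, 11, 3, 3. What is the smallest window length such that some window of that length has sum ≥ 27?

add 4: running sum 4 < 27
add 10: running sum 14 < 27
add 9: running sum 23 < 27
add 12: shortest ending here [10, 9, 12] sum 31, len 3
add 2: shortest ending here [10, 9, 12, 2] sum 33, len 4
add 5: shortest ending here [9, 12, 2, 5] sum 28, len 4
add 1: shortest ending here [9, 12, 2, 5, 1] sum 29, len 5
add 6: shortest ending here [9, 12, 2, 5, 1, 6] sum 35, len 6
add 5: shortest ending here [12, 2, 5, 1, 6, 5] sum 31, len 6
add 8: shortest ending here [2, 5, 1, 6, 5, 8] sum 27, len 6
add 1: shortest ending here [2, 5, 1, 6, 5, 8, 1] sum 28, len 7
add 2: shortest ending here [5, 1, 6, 5, 8, 1, 2] sum 28, len 7
add 5: shortest ending here [6, 5, 8, 1, 2, 5] sum 27, len 6
add 11: shortest ending here [8, 1, 2, 5, 11] sum 27, len 5
add 3: shortest ending here [8, 1, 2, 5, 11, 3] sum 30, len 6
add 3: shortest ending here [8, 1, 2, 5, 11, 3, 3] sum 33, len 7
Shortest qualifying length: 3.

3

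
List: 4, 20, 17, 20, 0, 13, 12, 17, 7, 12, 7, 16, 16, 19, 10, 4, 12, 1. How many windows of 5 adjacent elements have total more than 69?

2

(4, 20, 17, 20, 0) → sum 61
(20, 17, 20, 0, 13) → sum 70  > 69 ✓
(17, 20, 0, 13, 12) → sum 62
(20, 0, 13, 12, 17) → sum 62
(0, 13, 12, 17, 7) → sum 49
(13, 12, 17, 7, 12) → sum 61
(12, 17, 7, 12, 7) → sum 55
(17, 7, 12, 7, 16) → sum 59
(7, 12, 7, 16, 16) → sum 58
(12, 7, 16, 16, 19) → sum 70  > 69 ✓
(7, 16, 16, 19, 10) → sum 68
(16, 16, 19, 10, 4) → sum 65
(16, 19, 10, 4, 12) → sum 61
(19, 10, 4, 12, 1) → sum 46
2 windows satisfy the condition.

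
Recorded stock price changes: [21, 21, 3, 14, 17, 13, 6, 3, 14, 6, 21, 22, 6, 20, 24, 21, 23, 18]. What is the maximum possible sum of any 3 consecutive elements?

68

21 21 3 → sum 45
21 3 14 → sum 38
3 14 17 → sum 34
14 17 13 → sum 44
17 13 6 → sum 36
13 6 3 → sum 22
6 3 14 → sum 23
3 14 6 → sum 23
14 6 21 → sum 41
6 21 22 → sum 49
21 22 6 → sum 49
22 6 20 → sum 48
6 20 24 → sum 50
20 24 21 → sum 65
24 21 23 → sum 68
21 23 18 → sum 62
Maximum of these is 68.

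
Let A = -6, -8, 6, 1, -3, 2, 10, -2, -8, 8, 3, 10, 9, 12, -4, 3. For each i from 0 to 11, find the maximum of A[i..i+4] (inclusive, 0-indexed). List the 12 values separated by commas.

Sliding a size-5 window across the 16 values:
-6 -8 6 1 -3 → max 6
-8 6 1 -3 2 → max 6
6 1 -3 2 10 → max 10
1 -3 2 10 -2 → max 10
-3 2 10 -2 -8 → max 10
2 10 -2 -8 8 → max 10
10 -2 -8 8 3 → max 10
-2 -8 8 3 10 → max 10
-8 8 3 10 9 → max 10
8 3 10 9 12 → max 12
3 10 9 12 -4 → max 12
10 9 12 -4 3 → max 12

6, 6, 10, 10, 10, 10, 10, 10, 10, 12, 12, 12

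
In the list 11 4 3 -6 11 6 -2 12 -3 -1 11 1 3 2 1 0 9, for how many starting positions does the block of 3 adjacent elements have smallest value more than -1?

11 4 3 → min 3  > -1 ✓
4 3 -6 → min -6
3 -6 11 → min -6
-6 11 6 → min -6
11 6 -2 → min -2
6 -2 12 → min -2
-2 12 -3 → min -3
12 -3 -1 → min -3
-3 -1 11 → min -3
-1 11 1 → min -1
11 1 3 → min 1  > -1 ✓
1 3 2 → min 1  > -1 ✓
3 2 1 → min 1  > -1 ✓
2 1 0 → min 0  > -1 ✓
1 0 9 → min 0  > -1 ✓
6 windows satisfy the condition.

6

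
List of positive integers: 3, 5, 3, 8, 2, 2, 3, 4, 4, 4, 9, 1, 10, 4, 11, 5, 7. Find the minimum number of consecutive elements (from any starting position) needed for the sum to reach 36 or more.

Extend right; whenever the sum reaches 36, record the length and shrink from the left:
add 3: running sum 3 < 36
add 5: running sum 8 < 36
add 3: running sum 11 < 36
add 8: running sum 19 < 36
add 2: running sum 21 < 36
add 2: running sum 23 < 36
add 3: running sum 26 < 36
add 4: running sum 30 < 36
add 4: running sum 34 < 36
add 4: shortest ending here [3, 5, 3, 8, 2, 2, 3, 4, 4, 4] sum 38, len 10
add 9: shortest ending here [8, 2, 2, 3, 4, 4, 4, 9] sum 36, len 8
add 1: shortest ending here [8, 2, 2, 3, 4, 4, 4, 9, 1] sum 37, len 9
add 10: shortest ending here [2, 3, 4, 4, 4, 9, 1, 10] sum 37, len 8
add 4: shortest ending here [4, 4, 4, 9, 1, 10, 4] sum 36, len 7
add 11: shortest ending here [4, 9, 1, 10, 4, 11] sum 39, len 6
add 5: shortest ending here [9, 1, 10, 4, 11, 5] sum 40, len 6
add 7: shortest ending here [10, 4, 11, 5, 7] sum 37, len 5
Shortest qualifying length: 5.

5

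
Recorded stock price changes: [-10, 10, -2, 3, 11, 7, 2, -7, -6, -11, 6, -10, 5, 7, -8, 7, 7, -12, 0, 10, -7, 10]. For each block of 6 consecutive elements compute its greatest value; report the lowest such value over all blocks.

6

Each size-6 window and its max:
(-10, 10, -2, 3, 11, 7) → max 11
(10, -2, 3, 11, 7, 2) → max 11
(-2, 3, 11, 7, 2, -7) → max 11
(3, 11, 7, 2, -7, -6) → max 11
(11, 7, 2, -7, -6, -11) → max 11
(7, 2, -7, -6, -11, 6) → max 7
(2, -7, -6, -11, 6, -10) → max 6
(-7, -6, -11, 6, -10, 5) → max 6
(-6, -11, 6, -10, 5, 7) → max 7
(-11, 6, -10, 5, 7, -8) → max 7
(6, -10, 5, 7, -8, 7) → max 7
(-10, 5, 7, -8, 7, 7) → max 7
(5, 7, -8, 7, 7, -12) → max 7
(7, -8, 7, 7, -12, 0) → max 7
(-8, 7, 7, -12, 0, 10) → max 10
(7, 7, -12, 0, 10, -7) → max 10
(7, -12, 0, 10, -7, 10) → max 10
Lowest of these is 6.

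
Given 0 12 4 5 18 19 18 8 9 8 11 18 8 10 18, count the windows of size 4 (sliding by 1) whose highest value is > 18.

4

0 12 4 5 → max 12
12 4 5 18 → max 18
4 5 18 19 → max 19  > 18 ✓
5 18 19 18 → max 19  > 18 ✓
18 19 18 8 → max 19  > 18 ✓
19 18 8 9 → max 19  > 18 ✓
18 8 9 8 → max 18
8 9 8 11 → max 11
9 8 11 18 → max 18
8 11 18 8 → max 18
11 18 8 10 → max 18
18 8 10 18 → max 18
4 windows satisfy the condition.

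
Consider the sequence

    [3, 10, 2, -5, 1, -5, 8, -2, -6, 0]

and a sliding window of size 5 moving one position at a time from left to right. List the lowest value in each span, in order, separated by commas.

(3, 10, 2, -5, 1) → min -5
(10, 2, -5, 1, -5) → min -5
(2, -5, 1, -5, 8) → min -5
(-5, 1, -5, 8, -2) → min -5
(1, -5, 8, -2, -6) → min -6
(-5, 8, -2, -6, 0) → min -6

-5, -5, -5, -5, -6, -6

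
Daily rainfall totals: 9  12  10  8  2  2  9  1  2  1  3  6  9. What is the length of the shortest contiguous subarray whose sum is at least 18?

add 9: running sum 9 < 18
add 12: shortest ending here [9, 12] sum 21, len 2
add 10: shortest ending here [12, 10] sum 22, len 2
add 8: shortest ending here [10, 8] sum 18, len 2
add 2: shortest ending here [10, 8, 2] sum 20, len 3
add 2: shortest ending here [10, 8, 2, 2] sum 22, len 4
add 9: shortest ending here [8, 2, 2, 9] sum 21, len 4
add 1: shortest ending here [8, 2, 2, 9, 1] sum 22, len 5
add 2: shortest ending here [8, 2, 2, 9, 1, 2] sum 24, len 6
add 1: shortest ending here [8, 2, 2, 9, 1, 2, 1] sum 25, len 7
add 3: shortest ending here [2, 9, 1, 2, 1, 3] sum 18, len 6
add 6: shortest ending here [9, 1, 2, 1, 3, 6] sum 22, len 6
add 9: shortest ending here [3, 6, 9] sum 18, len 3
Shortest qualifying length: 2.

2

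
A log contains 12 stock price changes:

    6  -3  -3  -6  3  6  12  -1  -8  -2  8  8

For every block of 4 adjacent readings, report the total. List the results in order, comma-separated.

-6, -9, 0, 15, 20, 9, 1, -3, 6

Sliding a size-4 window across the 12 values:
6 -3 -3 -6 → sum -6
-3 -3 -6 3 → sum -9
-3 -6 3 6 → sum 0
-6 3 6 12 → sum 15
3 6 12 -1 → sum 20
6 12 -1 -8 → sum 9
12 -1 -8 -2 → sum 1
-1 -8 -2 8 → sum -3
-8 -2 8 8 → sum 6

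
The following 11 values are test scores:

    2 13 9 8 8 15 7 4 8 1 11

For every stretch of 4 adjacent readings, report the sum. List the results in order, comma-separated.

2 13 9 8 → sum 32
13 9 8 8 → sum 38
9 8 8 15 → sum 40
8 8 15 7 → sum 38
8 15 7 4 → sum 34
15 7 4 8 → sum 34
7 4 8 1 → sum 20
4 8 1 11 → sum 24

32, 38, 40, 38, 34, 34, 20, 24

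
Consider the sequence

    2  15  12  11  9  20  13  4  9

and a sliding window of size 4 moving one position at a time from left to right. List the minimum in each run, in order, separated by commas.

(2, 15, 12, 11) → min 2
(15, 12, 11, 9) → min 9
(12, 11, 9, 20) → min 9
(11, 9, 20, 13) → min 9
(9, 20, 13, 4) → min 4
(20, 13, 4, 9) → min 4

2, 9, 9, 9, 4, 4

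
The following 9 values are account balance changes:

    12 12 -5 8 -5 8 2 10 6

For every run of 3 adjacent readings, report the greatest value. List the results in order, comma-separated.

[12, 12, -5] → max 12
[12, -5, 8] → max 12
[-5, 8, -5] → max 8
[8, -5, 8] → max 8
[-5, 8, 2] → max 8
[8, 2, 10] → max 10
[2, 10, 6] → max 10

12, 12, 8, 8, 8, 10, 10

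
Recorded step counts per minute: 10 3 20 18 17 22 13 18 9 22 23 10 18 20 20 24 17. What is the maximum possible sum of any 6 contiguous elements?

Window sums for each of the 12 positions:
10 3 20 18 17 22 → sum 90
3 20 18 17 22 13 → sum 93
20 18 17 22 13 18 → sum 108
18 17 22 13 18 9 → sum 97
17 22 13 18 9 22 → sum 101
22 13 18 9 22 23 → sum 107
13 18 9 22 23 10 → sum 95
18 9 22 23 10 18 → sum 100
9 22 23 10 18 20 → sum 102
22 23 10 18 20 20 → sum 113
23 10 18 20 20 24 → sum 115
10 18 20 20 24 17 → sum 109
Maximum of these is 115.

115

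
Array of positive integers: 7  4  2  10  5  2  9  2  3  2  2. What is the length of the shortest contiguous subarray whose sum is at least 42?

9

add 7: running sum 7 < 42
add 4: running sum 11 < 42
add 2: running sum 13 < 42
add 10: running sum 23 < 42
add 5: running sum 28 < 42
add 2: running sum 30 < 42
add 9: running sum 39 < 42
add 2: running sum 41 < 42
end 8: [7, 4, 2, 10, 5, 2, 9, 2, 3] sum 44, len 9
end 9: [7, 4, 2, 10, 5, 2, 9, 2, 3, 2] sum 46, len 10
end 10: [7, 4, 2, 10, 5, 2, 9, 2, 3, 2, 2] sum 48, len 11
Shortest qualifying length: 9.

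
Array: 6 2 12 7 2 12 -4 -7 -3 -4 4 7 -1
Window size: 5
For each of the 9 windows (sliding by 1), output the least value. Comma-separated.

2, 2, -4, -7, -7, -7, -7, -7, -4

(6, 2, 12, 7, 2) → min 2
(2, 12, 7, 2, 12) → min 2
(12, 7, 2, 12, -4) → min -4
(7, 2, 12, -4, -7) → min -7
(2, 12, -4, -7, -3) → min -7
(12, -4, -7, -3, -4) → min -7
(-4, -7, -3, -4, 4) → min -7
(-7, -3, -4, 4, 7) → min -7
(-3, -4, 4, 7, -1) → min -4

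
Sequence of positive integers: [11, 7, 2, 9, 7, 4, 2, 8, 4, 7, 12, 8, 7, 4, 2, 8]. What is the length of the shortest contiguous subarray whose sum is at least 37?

5

Extend right; whenever the sum reaches 37, record the length and shrink from the left:
add 11: running sum 11 < 37
add 7: running sum 18 < 37
add 2: running sum 20 < 37
add 9: running sum 29 < 37
add 7: running sum 36 < 37
add 4: shortest ending here [11, 7, 2, 9, 7, 4] sum 40, len 6
add 2: shortest ending here [11, 7, 2, 9, 7, 4, 2] sum 42, len 7
add 8: shortest ending here [7, 2, 9, 7, 4, 2, 8] sum 39, len 7
add 4: shortest ending here [7, 2, 9, 7, 4, 2, 8, 4] sum 43, len 8
add 7: shortest ending here [9, 7, 4, 2, 8, 4, 7] sum 41, len 7
add 12: shortest ending here [4, 2, 8, 4, 7, 12] sum 37, len 6
add 8: shortest ending here [8, 4, 7, 12, 8] sum 39, len 5
add 7: shortest ending here [4, 7, 12, 8, 7] sum 38, len 5
add 4: shortest ending here [7, 12, 8, 7, 4] sum 38, len 5
add 2: shortest ending here [7, 12, 8, 7, 4, 2] sum 40, len 6
add 8: shortest ending here [12, 8, 7, 4, 2, 8] sum 41, len 6
Shortest qualifying length: 5.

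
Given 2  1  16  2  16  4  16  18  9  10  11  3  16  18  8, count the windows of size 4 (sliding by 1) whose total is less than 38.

(2, 1, 16, 2) → sum 21  < 38 ✓
(1, 16, 2, 16) → sum 35  < 38 ✓
(16, 2, 16, 4) → sum 38
(2, 16, 4, 16) → sum 38
(16, 4, 16, 18) → sum 54
(4, 16, 18, 9) → sum 47
(16, 18, 9, 10) → sum 53
(18, 9, 10, 11) → sum 48
(9, 10, 11, 3) → sum 33  < 38 ✓
(10, 11, 3, 16) → sum 40
(11, 3, 16, 18) → sum 48
(3, 16, 18, 8) → sum 45
3 windows satisfy the condition.

3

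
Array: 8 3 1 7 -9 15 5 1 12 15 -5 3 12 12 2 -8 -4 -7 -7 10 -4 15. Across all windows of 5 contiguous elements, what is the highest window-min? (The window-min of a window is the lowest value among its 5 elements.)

1

8 3 1 7 -9 → min -9
3 1 7 -9 15 → min -9
1 7 -9 15 5 → min -9
7 -9 15 5 1 → min -9
-9 15 5 1 12 → min -9
15 5 1 12 15 → min 1
5 1 12 15 -5 → min -5
1 12 15 -5 3 → min -5
12 15 -5 3 12 → min -5
15 -5 3 12 12 → min -5
-5 3 12 12 2 → min -5
3 12 12 2 -8 → min -8
12 12 2 -8 -4 → min -8
12 2 -8 -4 -7 → min -8
2 -8 -4 -7 -7 → min -8
-8 -4 -7 -7 10 → min -8
-4 -7 -7 10 -4 → min -7
-7 -7 10 -4 15 → min -7
Highest of these is 1.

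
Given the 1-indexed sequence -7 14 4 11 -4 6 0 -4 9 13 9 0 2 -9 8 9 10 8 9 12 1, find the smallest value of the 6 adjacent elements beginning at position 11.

Elements at indices 11..16: 9, 0, 2, -9, 8, 9
min(9, 0, 2, -9, 8, 9) = -9

-9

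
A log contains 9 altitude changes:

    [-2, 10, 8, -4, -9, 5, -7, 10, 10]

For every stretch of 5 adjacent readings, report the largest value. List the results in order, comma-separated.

Sliding a size-5 window across the 9 values:
(-2, 10, 8, -4, -9) → max 10
(10, 8, -4, -9, 5) → max 10
(8, -4, -9, 5, -7) → max 8
(-4, -9, 5, -7, 10) → max 10
(-9, 5, -7, 10, 10) → max 10

10, 10, 8, 10, 10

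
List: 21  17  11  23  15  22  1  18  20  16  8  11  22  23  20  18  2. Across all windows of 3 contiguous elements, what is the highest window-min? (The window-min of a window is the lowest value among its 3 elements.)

Each size-3 window and its min:
21 17 11 → min 11
17 11 23 → min 11
11 23 15 → min 11
23 15 22 → min 15
15 22 1 → min 1
22 1 18 → min 1
1 18 20 → min 1
18 20 16 → min 16
20 16 8 → min 8
16 8 11 → min 8
8 11 22 → min 8
11 22 23 → min 11
22 23 20 → min 20
23 20 18 → min 18
20 18 2 → min 2
Highest of these is 20.

20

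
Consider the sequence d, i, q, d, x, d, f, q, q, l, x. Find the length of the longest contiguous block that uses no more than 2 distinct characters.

add d: window [d] (1 distinct), len 1
add i: window [d, i] (2 distinct), len 2
add q: window [i, q] (2 distinct), len 2
add d: window [q, d] (2 distinct), len 2
add x: window [d, x] (2 distinct), len 2
add d: window [d, x, d] (2 distinct), len 3
add f: window [d, f] (2 distinct), len 2
add q: window [f, q] (2 distinct), len 2
add q: window [f, q, q] (2 distinct), len 3
add l: window [q, q, l] (2 distinct), len 3
add x: window [l, x] (2 distinct), len 2
Longest length with ≤2 distinct: 3.

3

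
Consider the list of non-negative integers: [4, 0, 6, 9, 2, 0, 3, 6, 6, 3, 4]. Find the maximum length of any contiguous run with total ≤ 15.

4

Extend to the right; shrink from the left whenever the sum exceeds 15:
→ 4: sum 4, len 1
→ 0: sum 4, len 2
→ 6: sum 10, len 3
→ 9 (dropped 4): sum 15, len 3
→ 2 (dropped 0, 6): sum 11, len 2
→ 0: sum 11, len 3
→ 3: sum 14, len 4
→ 6 (dropped 9): sum 11, len 4
→ 6 (dropped 2): sum 15, len 4
→ 3 (dropped 0, 3): sum 15, len 3
→ 4 (dropped 6): sum 13, len 3
Longest length seen: 4.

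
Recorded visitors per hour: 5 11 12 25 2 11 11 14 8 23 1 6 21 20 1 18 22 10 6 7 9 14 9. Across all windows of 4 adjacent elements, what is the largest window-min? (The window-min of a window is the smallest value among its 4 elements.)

8

5 11 12 25 → min 5
11 12 25 2 → min 2
12 25 2 11 → min 2
25 2 11 11 → min 2
2 11 11 14 → min 2
11 11 14 8 → min 8
11 14 8 23 → min 8
14 8 23 1 → min 1
8 23 1 6 → min 1
23 1 6 21 → min 1
1 6 21 20 → min 1
6 21 20 1 → min 1
21 20 1 18 → min 1
20 1 18 22 → min 1
1 18 22 10 → min 1
18 22 10 6 → min 6
22 10 6 7 → min 6
10 6 7 9 → min 6
6 7 9 14 → min 6
7 9 14 9 → min 7
Largest of these is 8.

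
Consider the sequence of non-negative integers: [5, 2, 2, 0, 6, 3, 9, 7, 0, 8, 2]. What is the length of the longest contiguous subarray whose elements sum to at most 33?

8

Extend to the right; shrink from the left whenever the sum exceeds 33:
[5] sum 5 len 1
[5, 2] sum 7 len 2
[5, 2, 2] sum 9 len 3
[5, 2, 2, 0] sum 9 len 4
[5, 2, 2, 0, 6] sum 15 len 5
[5, 2, 2, 0, 6, 3] sum 18 len 6
[5, 2, 2, 0, 6, 3, 9] sum 27 len 7
[2, 2, 0, 6, 3, 9, 7] sum 29 len 7
[2, 2, 0, 6, 3, 9, 7, 0] sum 29 len 8
[0, 6, 3, 9, 7, 0, 8] sum 33 len 7
[3, 9, 7, 0, 8, 2] sum 29 len 6
Longest length seen: 8.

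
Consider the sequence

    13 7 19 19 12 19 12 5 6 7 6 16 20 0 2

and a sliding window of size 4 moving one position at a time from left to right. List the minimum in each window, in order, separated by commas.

7, 7, 12, 12, 5, 5, 5, 5, 6, 6, 0, 0

13 7 19 19 → min 7
7 19 19 12 → min 7
19 19 12 19 → min 12
19 12 19 12 → min 12
12 19 12 5 → min 5
19 12 5 6 → min 5
12 5 6 7 → min 5
5 6 7 6 → min 5
6 7 6 16 → min 6
7 6 16 20 → min 6
6 16 20 0 → min 0
16 20 0 2 → min 0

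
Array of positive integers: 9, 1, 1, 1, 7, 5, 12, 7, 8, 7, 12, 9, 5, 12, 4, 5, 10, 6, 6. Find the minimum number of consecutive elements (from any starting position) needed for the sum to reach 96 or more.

add 9: running sum 9 < 96
add 1: running sum 10 < 96
add 1: running sum 11 < 96
add 1: running sum 12 < 96
add 7: running sum 19 < 96
add 5: running sum 24 < 96
add 12: running sum 36 < 96
add 7: running sum 43 < 96
add 8: running sum 51 < 96
add 7: running sum 58 < 96
add 12: running sum 70 < 96
add 9: running sum 79 < 96
add 5: running sum 84 < 96
add 12: shortest ending here [9, 1, 1, 1, 7, 5, 12, 7, 8, 7, 12, 9, 5, 12] sum 96, len 14
add 4: shortest ending here [9, 1, 1, 1, 7, 5, 12, 7, 8, 7, 12, 9, 5, 12, 4] sum 100, len 15
add 5: shortest ending here [1, 1, 1, 7, 5, 12, 7, 8, 7, 12, 9, 5, 12, 4, 5] sum 96, len 15
add 10: shortest ending here [5, 12, 7, 8, 7, 12, 9, 5, 12, 4, 5, 10] sum 96, len 12
add 6: shortest ending here [12, 7, 8, 7, 12, 9, 5, 12, 4, 5, 10, 6] sum 97, len 12
add 6: shortest ending here [12, 7, 8, 7, 12, 9, 5, 12, 4, 5, 10, 6, 6] sum 103, len 13
Shortest qualifying length: 12.

12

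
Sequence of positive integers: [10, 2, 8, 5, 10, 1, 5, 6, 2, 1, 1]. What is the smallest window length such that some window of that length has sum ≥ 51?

11

add 10: running sum 10 < 51
add 2: running sum 12 < 51
add 8: running sum 20 < 51
add 5: running sum 25 < 51
add 10: running sum 35 < 51
add 1: running sum 36 < 51
add 5: running sum 41 < 51
add 6: running sum 47 < 51
add 2: running sum 49 < 51
add 1: running sum 50 < 51
end 10: [10, 2, 8, 5, 10, 1, 5, 6, 2, 1, 1] sum 51, len 11
Shortest qualifying length: 11.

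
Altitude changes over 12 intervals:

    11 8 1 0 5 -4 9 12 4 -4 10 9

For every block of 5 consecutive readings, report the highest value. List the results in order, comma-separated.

11, 8, 9, 12, 12, 12, 12, 12

Sliding a size-5 window across the 12 values:
11 8 1 0 5 → max 11
8 1 0 5 -4 → max 8
1 0 5 -4 9 → max 9
0 5 -4 9 12 → max 12
5 -4 9 12 4 → max 12
-4 9 12 4 -4 → max 12
9 12 4 -4 10 → max 12
12 4 -4 10 9 → max 12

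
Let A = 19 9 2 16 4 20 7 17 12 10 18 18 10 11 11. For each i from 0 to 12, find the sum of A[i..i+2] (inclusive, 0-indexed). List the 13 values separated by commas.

30, 27, 22, 40, 31, 44, 36, 39, 40, 46, 46, 39, 32

[19, 9, 2] → sum 30
[9, 2, 16] → sum 27
[2, 16, 4] → sum 22
[16, 4, 20] → sum 40
[4, 20, 7] → sum 31
[20, 7, 17] → sum 44
[7, 17, 12] → sum 36
[17, 12, 10] → sum 39
[12, 10, 18] → sum 40
[10, 18, 18] → sum 46
[18, 18, 10] → sum 46
[18, 10, 11] → sum 39
[10, 11, 11] → sum 32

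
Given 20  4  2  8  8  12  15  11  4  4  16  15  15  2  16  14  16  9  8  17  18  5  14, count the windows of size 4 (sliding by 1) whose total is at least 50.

[20, 4, 2, 8] → sum 34
[4, 2, 8, 8] → sum 22
[2, 8, 8, 12] → sum 30
[8, 8, 12, 15] → sum 43
[8, 12, 15, 11] → sum 46
[12, 15, 11, 4] → sum 42
[15, 11, 4, 4] → sum 34
[11, 4, 4, 16] → sum 35
[4, 4, 16, 15] → sum 39
[4, 16, 15, 15] → sum 50  ≥ 50 ✓
[16, 15, 15, 2] → sum 48
[15, 15, 2, 16] → sum 48
[15, 2, 16, 14] → sum 47
[2, 16, 14, 16] → sum 48
[16, 14, 16, 9] → sum 55  ≥ 50 ✓
[14, 16, 9, 8] → sum 47
[16, 9, 8, 17] → sum 50  ≥ 50 ✓
[9, 8, 17, 18] → sum 52  ≥ 50 ✓
[8, 17, 18, 5] → sum 48
[17, 18, 5, 14] → sum 54  ≥ 50 ✓
5 windows satisfy the condition.

5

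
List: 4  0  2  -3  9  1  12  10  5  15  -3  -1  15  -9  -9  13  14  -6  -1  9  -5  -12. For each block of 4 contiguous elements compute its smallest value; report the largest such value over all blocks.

5

(4, 0, 2, -3) → min -3
(0, 2, -3, 9) → min -3
(2, -3, 9, 1) → min -3
(-3, 9, 1, 12) → min -3
(9, 1, 12, 10) → min 1
(1, 12, 10, 5) → min 1
(12, 10, 5, 15) → min 5
(10, 5, 15, -3) → min -3
(5, 15, -3, -1) → min -3
(15, -3, -1, 15) → min -3
(-3, -1, 15, -9) → min -9
(-1, 15, -9, -9) → min -9
(15, -9, -9, 13) → min -9
(-9, -9, 13, 14) → min -9
(-9, 13, 14, -6) → min -9
(13, 14, -6, -1) → min -6
(14, -6, -1, 9) → min -6
(-6, -1, 9, -5) → min -6
(-1, 9, -5, -12) → min -12
Largest of these is 5.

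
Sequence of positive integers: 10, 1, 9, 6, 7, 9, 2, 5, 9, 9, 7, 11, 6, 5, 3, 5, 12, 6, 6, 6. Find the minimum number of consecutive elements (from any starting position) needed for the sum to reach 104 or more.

add 10: running sum 10 < 104
add 1: running sum 11 < 104
add 9: running sum 20 < 104
add 6: running sum 26 < 104
add 7: running sum 33 < 104
add 9: running sum 42 < 104
add 2: running sum 44 < 104
add 5: running sum 49 < 104
add 9: running sum 58 < 104
add 9: running sum 67 < 104
add 7: running sum 74 < 104
add 11: running sum 85 < 104
add 6: running sum 91 < 104
add 5: running sum 96 < 104
add 3: running sum 99 < 104
end 15: [10, 1, 9, 6, 7, 9, 2, 5, 9, 9, 7, 11, 6, 5, 3, 5] sum 104, len 16
end 16: [9, 6, 7, 9, 2, 5, 9, 9, 7, 11, 6, 5, 3, 5, 12] sum 105, len 15
end 17: [9, 6, 7, 9, 2, 5, 9, 9, 7, 11, 6, 5, 3, 5, 12, 6] sum 111, len 16
end 18: [6, 7, 9, 2, 5, 9, 9, 7, 11, 6, 5, 3, 5, 12, 6, 6] sum 108, len 16
end 19: [7, 9, 2, 5, 9, 9, 7, 11, 6, 5, 3, 5, 12, 6, 6, 6] sum 108, len 16
Shortest qualifying length: 15.

15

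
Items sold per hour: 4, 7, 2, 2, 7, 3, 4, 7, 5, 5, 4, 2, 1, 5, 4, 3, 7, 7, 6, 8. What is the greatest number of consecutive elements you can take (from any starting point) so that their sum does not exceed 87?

19

→ 4: sum 4, len 1
→ 7: sum 11, len 2
→ 2: sum 13, len 3
→ 2: sum 15, len 4
→ 7: sum 22, len 5
→ 3: sum 25, len 6
→ 4: sum 29, len 7
→ 7: sum 36, len 8
→ 5: sum 41, len 9
→ 5: sum 46, len 10
→ 4: sum 50, len 11
→ 2: sum 52, len 12
→ 1: sum 53, len 13
→ 5: sum 58, len 14
→ 4: sum 62, len 15
→ 3: sum 65, len 16
→ 7: sum 72, len 17
→ 7: sum 79, len 18
→ 6: sum 85, len 19
→ 8 (dropped 4, 7): sum 82, len 18
Longest length seen: 19.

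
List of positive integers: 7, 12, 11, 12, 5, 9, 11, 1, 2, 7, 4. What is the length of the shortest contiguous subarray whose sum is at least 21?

2

add 7: running sum 7 < 21
add 12: running sum 19 < 21
add 11: shortest ending here [12, 11] sum 23, len 2
add 12: shortest ending here [11, 12] sum 23, len 2
add 5: shortest ending here [11, 12, 5] sum 28, len 3
add 9: shortest ending here [12, 5, 9] sum 26, len 3
add 11: shortest ending here [5, 9, 11] sum 25, len 3
add 1: shortest ending here [9, 11, 1] sum 21, len 3
add 2: shortest ending here [9, 11, 1, 2] sum 23, len 4
add 7: shortest ending here [11, 1, 2, 7] sum 21, len 4
add 4: shortest ending here [11, 1, 2, 7, 4] sum 25, len 5
Shortest qualifying length: 2.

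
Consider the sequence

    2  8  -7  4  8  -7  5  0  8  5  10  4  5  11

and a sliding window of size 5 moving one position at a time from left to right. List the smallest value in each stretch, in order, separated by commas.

-7, -7, -7, -7, -7, -7, 0, 0, 4, 4

Sliding a size-5 window across the 14 values:
(2, 8, -7, 4, 8) → min -7
(8, -7, 4, 8, -7) → min -7
(-7, 4, 8, -7, 5) → min -7
(4, 8, -7, 5, 0) → min -7
(8, -7, 5, 0, 8) → min -7
(-7, 5, 0, 8, 5) → min -7
(5, 0, 8, 5, 10) → min 0
(0, 8, 5, 10, 4) → min 0
(8, 5, 10, 4, 5) → min 4
(5, 10, 4, 5, 11) → min 4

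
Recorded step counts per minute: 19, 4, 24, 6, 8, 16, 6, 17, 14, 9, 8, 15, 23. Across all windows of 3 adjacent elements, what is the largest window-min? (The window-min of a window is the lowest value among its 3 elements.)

9

19 4 24 → min 4
4 24 6 → min 4
24 6 8 → min 6
6 8 16 → min 6
8 16 6 → min 6
16 6 17 → min 6
6 17 14 → min 6
17 14 9 → min 9
14 9 8 → min 8
9 8 15 → min 8
8 15 23 → min 8
Largest of these is 9.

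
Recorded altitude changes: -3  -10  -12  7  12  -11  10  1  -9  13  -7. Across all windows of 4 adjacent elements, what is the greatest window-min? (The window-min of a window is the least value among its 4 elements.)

(-3, -10, -12, 7) → min -12
(-10, -12, 7, 12) → min -12
(-12, 7, 12, -11) → min -12
(7, 12, -11, 10) → min -11
(12, -11, 10, 1) → min -11
(-11, 10, 1, -9) → min -11
(10, 1, -9, 13) → min -9
(1, -9, 13, -7) → min -9
Greatest of these is -9.

-9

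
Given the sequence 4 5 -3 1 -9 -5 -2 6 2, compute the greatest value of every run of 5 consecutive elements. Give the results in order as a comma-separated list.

5, 5, 1, 6, 6

(4, 5, -3, 1, -9) → max 5
(5, -3, 1, -9, -5) → max 5
(-3, 1, -9, -5, -2) → max 1
(1, -9, -5, -2, 6) → max 6
(-9, -5, -2, 6, 2) → max 6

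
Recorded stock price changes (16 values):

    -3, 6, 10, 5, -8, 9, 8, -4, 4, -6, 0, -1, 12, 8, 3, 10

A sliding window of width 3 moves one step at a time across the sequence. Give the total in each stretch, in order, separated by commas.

[-3, 6, 10] → sum 13
[6, 10, 5] → sum 21
[10, 5, -8] → sum 7
[5, -8, 9] → sum 6
[-8, 9, 8] → sum 9
[9, 8, -4] → sum 13
[8, -4, 4] → sum 8
[-4, 4, -6] → sum -6
[4, -6, 0] → sum -2
[-6, 0, -1] → sum -7
[0, -1, 12] → sum 11
[-1, 12, 8] → sum 19
[12, 8, 3] → sum 23
[8, 3, 10] → sum 21

13, 21, 7, 6, 9, 13, 8, -6, -2, -7, 11, 19, 23, 21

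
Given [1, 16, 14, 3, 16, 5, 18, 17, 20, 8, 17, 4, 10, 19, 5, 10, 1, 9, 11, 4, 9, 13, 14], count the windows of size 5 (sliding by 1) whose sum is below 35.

(1, 16, 14, 3, 16) → sum 50
(16, 14, 3, 16, 5) → sum 54
(14, 3, 16, 5, 18) → sum 56
(3, 16, 5, 18, 17) → sum 59
(16, 5, 18, 17, 20) → sum 76
(5, 18, 17, 20, 8) → sum 68
(18, 17, 20, 8, 17) → sum 80
(17, 20, 8, 17, 4) → sum 66
(20, 8, 17, 4, 10) → sum 59
(8, 17, 4, 10, 19) → sum 58
(17, 4, 10, 19, 5) → sum 55
(4, 10, 19, 5, 10) → sum 48
(10, 19, 5, 10, 1) → sum 45
(19, 5, 10, 1, 9) → sum 44
(5, 10, 1, 9, 11) → sum 36
(10, 1, 9, 11, 4) → sum 35
(1, 9, 11, 4, 9) → sum 34  < 35 ✓
(9, 11, 4, 9, 13) → sum 46
(11, 4, 9, 13, 14) → sum 51
1 window satisfy the condition.

1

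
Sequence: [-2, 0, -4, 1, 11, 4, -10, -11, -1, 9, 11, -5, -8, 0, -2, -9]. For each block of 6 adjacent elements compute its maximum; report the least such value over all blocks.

Window maxs for each of the 11 positions:
[-2, 0, -4, 1, 11, 4] → max 11
[0, -4, 1, 11, 4, -10] → max 11
[-4, 1, 11, 4, -10, -11] → max 11
[1, 11, 4, -10, -11, -1] → max 11
[11, 4, -10, -11, -1, 9] → max 11
[4, -10, -11, -1, 9, 11] → max 11
[-10, -11, -1, 9, 11, -5] → max 11
[-11, -1, 9, 11, -5, -8] → max 11
[-1, 9, 11, -5, -8, 0] → max 11
[9, 11, -5, -8, 0, -2] → max 11
[11, -5, -8, 0, -2, -9] → max 11
Least of these is 11.

11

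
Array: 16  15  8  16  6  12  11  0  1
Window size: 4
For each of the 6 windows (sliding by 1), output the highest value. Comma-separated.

Sliding a size-4 window across the 9 values:
(16, 15, 8, 16) → max 16
(15, 8, 16, 6) → max 16
(8, 16, 6, 12) → max 16
(16, 6, 12, 11) → max 16
(6, 12, 11, 0) → max 12
(12, 11, 0, 1) → max 12

16, 16, 16, 16, 12, 12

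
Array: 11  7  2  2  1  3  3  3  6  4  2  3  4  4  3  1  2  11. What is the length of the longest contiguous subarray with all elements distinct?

add 11: [11] len 1
add 7: [11, 7] len 2
add 2: [11, 7, 2] len 3
add 2 (repeat 2, move left end past it): [2] len 1
add 1: [2, 1] len 2
add 3: [2, 1, 3] len 3
add 3 (repeat 3, move left end past it): [3] len 1
add 3 (repeat 3, move left end past it): [3] len 1
add 6: [3, 6] len 2
add 4: [3, 6, 4] len 3
add 2: [3, 6, 4, 2] len 4
add 3 (repeat 3, move left end past it): [6, 4, 2, 3] len 4
add 4 (repeat 4, move left end past it): [2, 3, 4] len 3
add 4 (repeat 4, move left end past it): [4] len 1
add 3: [4, 3] len 2
add 1: [4, 3, 1] len 3
add 2: [4, 3, 1, 2] len 4
add 11: [4, 3, 1, 2, 11] len 5
Longest all-distinct length: 5.

5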